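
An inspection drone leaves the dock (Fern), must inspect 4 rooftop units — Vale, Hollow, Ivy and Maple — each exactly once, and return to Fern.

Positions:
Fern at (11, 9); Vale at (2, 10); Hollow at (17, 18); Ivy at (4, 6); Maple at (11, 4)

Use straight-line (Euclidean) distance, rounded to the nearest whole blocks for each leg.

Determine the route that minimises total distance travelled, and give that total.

There are 12 distinct closed tours to check (reversals are equivalent).
Fern → Vale → Hollow → Ivy → Maple → Fern: 9+17+18+7+5 = 56
Fern → Vale → Hollow → Maple → Ivy → Fern: 9+17+15+7+8 = 56
Fern → Vale → Ivy → Hollow → Maple → Fern: 9+4+18+15+5 = 51
Fern → Vale → Ivy → Maple → Hollow → Fern: 9+4+7+15+11 = 46
Fern → Vale → Maple → Hollow → Ivy → Fern: 9+11+15+18+8 = 61
Fern → Vale → Maple → Ivy → Hollow → Fern: 9+11+7+18+11 = 56
Fern → Hollow → Vale → Ivy → Maple → Fern: 11+17+4+7+5 = 44
Fern → Hollow → Vale → Maple → Ivy → Fern: 11+17+11+7+8 = 54
Fern → Hollow → Ivy → Vale → Maple → Fern: 11+18+4+11+5 = 49
Fern → Hollow → Maple → Vale → Ivy → Fern: 11+15+11+4+8 = 49
Fern → Ivy → Vale → Hollow → Maple → Fern: 8+4+17+15+5 = 49
Fern → Ivy → Hollow → Vale → Maple → Fern: 8+18+17+11+5 = 59
The minimum is 44.
One optimal route: Fern → Hollow → Vale → Ivy → Maple → Fern (or its reverse).

44 blocks — the shortest possible round trip.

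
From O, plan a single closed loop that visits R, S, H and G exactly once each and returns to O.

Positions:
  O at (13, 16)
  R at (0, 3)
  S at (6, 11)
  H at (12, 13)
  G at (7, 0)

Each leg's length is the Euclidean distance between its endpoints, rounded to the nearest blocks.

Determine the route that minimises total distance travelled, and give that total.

O → R → S → H → G → O: 18+10+6+14+17 = 65
O → R → S → G → H → O: 18+10+11+14+3 = 56
O → R → H → S → G → O: 18+16+6+11+17 = 68
O → R → H → G → S → O: 18+16+14+11+9 = 68
O → R → G → S → H → O: 18+8+11+6+3 = 46
O → R → G → H → S → O: 18+8+14+6+9 = 55
O → S → R → H → G → O: 9+10+16+14+17 = 66
O → S → R → G → H → O: 9+10+8+14+3 = 44
O → S → H → R → G → O: 9+6+16+8+17 = 56
O → S → G → R → H → O: 9+11+8+16+3 = 47
O → H → R → S → G → O: 3+16+10+11+17 = 57
O → H → S → R → G → O: 3+6+10+8+17 = 44
The minimum is 44.
One optimal route: O → S → R → G → H → O (or its reverse).

Shortest round trip = 44 blocks.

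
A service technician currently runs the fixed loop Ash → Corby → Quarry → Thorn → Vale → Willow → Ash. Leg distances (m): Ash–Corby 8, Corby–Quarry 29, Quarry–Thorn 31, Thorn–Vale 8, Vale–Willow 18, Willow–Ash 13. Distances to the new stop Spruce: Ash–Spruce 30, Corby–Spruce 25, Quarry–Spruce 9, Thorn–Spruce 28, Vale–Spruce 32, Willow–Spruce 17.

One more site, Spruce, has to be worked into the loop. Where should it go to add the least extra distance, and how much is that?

Insertion cost between consecutive stops i–j is d(i,Spruce) + d(Spruce,j) − d(i,j):
  between Ash and Corby: 30 + 25 − 8 = 47
  between Corby and Quarry: 25 + 9 − 29 = 5
  between Quarry and Thorn: 9 + 28 − 31 = 6
  between Thorn and Vale: 28 + 32 − 8 = 52
  between Vale and Willow: 32 + 17 − 18 = 31
  between Willow and Ash: 17 + 30 − 13 = 34
Cheapest insertion is between Corby and Quarry, adding 5.
New total = 107 + 5 = 112.

+5 m — insert Spruce between Corby and Quarry.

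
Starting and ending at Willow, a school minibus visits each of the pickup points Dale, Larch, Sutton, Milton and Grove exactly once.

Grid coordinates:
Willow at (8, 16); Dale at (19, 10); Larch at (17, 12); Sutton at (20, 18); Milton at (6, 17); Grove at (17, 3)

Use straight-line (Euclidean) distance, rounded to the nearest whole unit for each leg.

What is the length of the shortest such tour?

There are 60 distinct closed tours to check (reversals are equivalent).
Willow→Dale→Larch→Sutton→Milton→Grove→Willow: 13+3+7+14+18+16 = 71
Willow→Dale→Larch→Sutton→Grove→Milton→Willow: 13+3+7+15+18+2 = 58
Willow→Dale→Larch→Milton→Sutton→Grove→Willow: 13+3+12+14+15+16 = 73
Willow→Dale→Larch→Milton→Grove→Sutton→Willow: 13+3+12+18+15+12 = 73
Willow→Dale→Larch→Grove→Sutton→Milton→Willow: 13+3+9+15+14+2 = 56
Willow→Dale→Larch→Grove→Milton→Sutton→Willow: 13+3+9+18+14+12 = 69
Willow→Dale→Sutton→Larch→Milton→Grove→Willow: 13+8+7+12+18+16 = 74
Willow→Dale→Sutton→Larch→Grove→Milton→Willow: 13+8+7+9+18+2 = 57
Willow→Dale→Sutton→Milton→Larch→Grove→Willow: 13+8+14+12+9+16 = 72
Willow→Dale→Sutton→Milton→Grove→Larch→Willow: 13+8+14+18+9+10 = 72
Willow→Dale→Sutton→Grove→Larch→Milton→Willow: 13+8+15+9+12+2 = 59
Willow→Dale→Sutton→Grove→Milton→Larch→Willow: 13+8+15+18+12+10 = 76
Willow→Dale→Milton→Larch→Sutton→Grove→Willow: 13+15+12+7+15+16 = 78
Willow→Dale→Milton→Larch→Grove→Sutton→Willow: 13+15+12+9+15+12 = 76
… (46 more)
Willow→Sutton→Larch→Dale→Grove→Milton→Willow: 12+7+3+7+18+2 = 49  ← best
The minimum is 49.
One optimal route: Willow → Sutton → Larch → Dale → Grove → Milton → Willow (or its reverse).

Shortest round trip = 49.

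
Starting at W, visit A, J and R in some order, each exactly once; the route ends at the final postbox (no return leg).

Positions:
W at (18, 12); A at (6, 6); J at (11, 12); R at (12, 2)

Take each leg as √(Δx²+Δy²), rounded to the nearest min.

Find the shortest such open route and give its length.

Shortest open route: 22 min.

There are 3! = 6 possible orderings.
W - A - J - R: 13+8+10 = 31
W - A - R - J: 13+7+10 = 30
W - J - A - R: 7+8+7 = 22
W - J - R - A: 7+10+7 = 24
W - R - A - J: 12+7+8 = 27
W - R - J - A: 12+10+8 = 30
The minimum is 22.
One shortest path: W → J → A → R.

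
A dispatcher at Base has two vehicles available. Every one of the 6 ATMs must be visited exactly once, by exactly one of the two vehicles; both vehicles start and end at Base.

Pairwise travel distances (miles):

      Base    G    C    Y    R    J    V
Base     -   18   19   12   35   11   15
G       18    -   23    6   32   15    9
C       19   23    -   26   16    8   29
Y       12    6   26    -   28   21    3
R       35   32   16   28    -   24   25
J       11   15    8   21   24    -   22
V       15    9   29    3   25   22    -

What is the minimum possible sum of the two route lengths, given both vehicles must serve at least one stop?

Try each way of splitting the stops between the two vehicles (each non-empty) and, for each split, find the best tour for each vehicle:
  {G} + {C, Y, R, J, V}: 36 + 75 = 111
  {C} + {G, Y, R, J, V}: 38 + 87 = 125
  {G, C} + {Y, R, J, V}: 60 + 75 = 135
  {Y} + {G, C, R, J, V}: 24 + 87 = 111
  {G, Y} + {C, R, J, V}: 36 + 75 = 111
  {C, Y} + {G, R, J, V}: 57 + 87 = 144
  … (31 splits in total)
  {J} + {G, C, Y, R, V}: 22 + 87 = 109  ← best
Best: vehicle 1 Base → J → Base = 22; vehicle 2 Base → G → Y → V → R → C → Base = 87; combined 109.

109 miles — the smallest possible combined total.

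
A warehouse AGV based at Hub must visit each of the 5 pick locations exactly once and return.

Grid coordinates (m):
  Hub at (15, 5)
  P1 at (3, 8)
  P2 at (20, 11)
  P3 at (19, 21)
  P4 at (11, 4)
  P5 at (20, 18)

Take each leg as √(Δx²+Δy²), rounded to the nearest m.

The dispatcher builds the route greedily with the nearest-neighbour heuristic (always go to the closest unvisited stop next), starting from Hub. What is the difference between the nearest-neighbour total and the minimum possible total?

4 m longer than the optimal tour.

From Hub: P4=4, P2=8, P1=12, P5=14, P3=16 → choose P4 (4).
From P4: P1=9, P2=11, P5=17, P3=19 → choose P1 (9).
From P1: P2=17, P5=20, P3=21 → choose P2 (17).
From P2: P5=7, P3=10 → choose P5 (7).
From P5: P3=3 → choose P3 (3).
NN route Hub → P4 → P1 → P2 → P5 → P3 → Hub costs 56.
Optimal: Hub → P2 → P5 → P3 → P1 → P4 → Hub costs 52 (by enumerating all 60 distinct tours).
Excess = 56 − 52 = 4.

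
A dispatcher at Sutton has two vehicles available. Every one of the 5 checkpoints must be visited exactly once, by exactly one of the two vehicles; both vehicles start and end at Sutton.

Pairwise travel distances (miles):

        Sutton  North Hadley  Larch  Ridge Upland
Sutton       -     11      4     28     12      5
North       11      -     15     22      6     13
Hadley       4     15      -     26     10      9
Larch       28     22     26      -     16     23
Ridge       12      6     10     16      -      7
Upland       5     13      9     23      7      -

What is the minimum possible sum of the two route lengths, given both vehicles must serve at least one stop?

69 miles — the smallest possible combined total.

Try each way of splitting the stops between the two vehicles (each non-empty) and, for each split, find the best tour for each vehicle:
  {North} + {Hadley, Larch, Ridge, Upland}: 22 + 58 = 80
  {Hadley} + {North, Larch, Ridge, Upland}: 8 + 61 = 69
  {North, Hadley} + {Larch, Ridge, Upland}: 30 + 56 = 86
  {Larch} + {North, Hadley, Ridge, Upland}: 56 + 37 = 93
  {North, Larch} + {Hadley, Ridge, Upland}: 61 + 26 = 87
  {Hadley, Larch} + {North, Ridge, Upland}: 58 + 29 = 87
  … (15 splits in total)
Best: vehicle 1 Sutton → Hadley → Sutton = 8; vehicle 2 Sutton → North → Larch → Ridge → Upland → Sutton = 61; combined 69.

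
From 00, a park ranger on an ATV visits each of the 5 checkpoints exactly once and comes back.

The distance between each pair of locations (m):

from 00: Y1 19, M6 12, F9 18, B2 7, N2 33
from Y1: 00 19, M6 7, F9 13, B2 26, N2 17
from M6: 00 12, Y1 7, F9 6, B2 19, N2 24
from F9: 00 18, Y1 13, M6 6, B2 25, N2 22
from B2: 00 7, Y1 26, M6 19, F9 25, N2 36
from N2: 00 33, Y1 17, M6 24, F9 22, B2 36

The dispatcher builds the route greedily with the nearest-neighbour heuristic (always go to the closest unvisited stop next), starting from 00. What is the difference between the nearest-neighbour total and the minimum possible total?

From 00: B2=7, M6=12, F9=18, Y1=19, N2=33 → choose B2 (7).
From B2: M6=19, F9=25, Y1=26, N2=36 → choose M6 (19).
From M6: F9=6, Y1=7, N2=24 → choose F9 (6).
From F9: Y1=13, N2=22 → choose Y1 (13).
From Y1: N2=17 → choose N2 (17).
NN route 00 → B2 → M6 → F9 → Y1 → N2 → 00 costs 95.
Optimal: 00 → Y1 → N2 → F9 → M6 → B2 → 00 costs 90 (by enumerating all 60 distinct tours).
Excess = 95 − 90 = 5.

The nearest-neighbour route is 5 m longer than optimal.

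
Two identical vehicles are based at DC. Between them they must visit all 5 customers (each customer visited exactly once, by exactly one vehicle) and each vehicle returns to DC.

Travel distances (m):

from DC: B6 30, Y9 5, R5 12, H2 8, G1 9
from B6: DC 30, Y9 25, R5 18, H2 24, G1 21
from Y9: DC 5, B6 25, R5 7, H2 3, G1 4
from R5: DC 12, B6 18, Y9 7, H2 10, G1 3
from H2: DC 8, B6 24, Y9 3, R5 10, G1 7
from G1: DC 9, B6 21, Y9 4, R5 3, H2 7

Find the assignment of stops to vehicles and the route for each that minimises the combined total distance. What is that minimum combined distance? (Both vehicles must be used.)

72 m — the smallest possible combined total.

Check every non-empty split of the stops between the two vehicles; for each half take its own optimal tour:
  {B6} + {Y9, R5, H2, G1}: 60 + 30 = 90
  {Y9} + {B6, R5, H2, G1}: 10 + 62 = 72
  {B6, Y9} + {R5, H2, G1}: 60 + 30 = 90
  {R5} + {B6, Y9, H2, G1}: 24 + 62 = 86
  {B6, R5} + {Y9, H2, G1}: 60 + 24 = 84
  {Y9, R5} + {B6, H2, G1}: 24 + 62 = 86
  … (15 splits in total)
Best: vehicle 1 DC → Y9 → DC = 10; vehicle 2 DC → H2 → B6 → R5 → G1 → DC = 62; combined 72.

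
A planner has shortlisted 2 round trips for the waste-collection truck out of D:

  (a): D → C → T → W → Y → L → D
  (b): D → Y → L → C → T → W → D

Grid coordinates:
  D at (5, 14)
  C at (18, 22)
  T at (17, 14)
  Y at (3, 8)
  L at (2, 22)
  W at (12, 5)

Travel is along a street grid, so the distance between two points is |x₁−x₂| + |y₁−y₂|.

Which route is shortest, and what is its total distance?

(a): 21 + 9 + 14 + 12 + 15 + 11 = 82
(b): 8 + 15 + 16 + 9 + 14 + 16 = 78

78 — (b) is the shortest.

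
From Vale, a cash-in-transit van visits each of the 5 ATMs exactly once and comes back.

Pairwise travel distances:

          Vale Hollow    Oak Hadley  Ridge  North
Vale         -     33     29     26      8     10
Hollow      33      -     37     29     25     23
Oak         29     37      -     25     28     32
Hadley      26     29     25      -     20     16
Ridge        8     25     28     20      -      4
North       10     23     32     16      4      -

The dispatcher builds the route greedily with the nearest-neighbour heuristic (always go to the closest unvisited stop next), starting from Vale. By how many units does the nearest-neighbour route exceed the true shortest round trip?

From Vale: Ridge=8, North=10, Hadley=26, Oak=29, Hollow=33 → choose Ridge (8).
From Ridge: North=4, Hadley=20, Hollow=25, Oak=28 → choose North (4).
From North: Hadley=16, Hollow=23, Oak=32 → choose Hadley (16).
From Hadley: Oak=25, Hollow=29 → choose Oak (25).
From Oak: Hollow=37 → choose Hollow (37).
NN route Vale → Ridge → North → Hadley → Oak → Hollow → Vale costs 123.
Optimal: Vale → Oak → Hadley → Hollow → North → Ridge → Vale costs 118 (by enumerating all 60 distinct tours).
Excess = 123 − 118 = 5.

The nearest-neighbour route is 5 longer than optimal.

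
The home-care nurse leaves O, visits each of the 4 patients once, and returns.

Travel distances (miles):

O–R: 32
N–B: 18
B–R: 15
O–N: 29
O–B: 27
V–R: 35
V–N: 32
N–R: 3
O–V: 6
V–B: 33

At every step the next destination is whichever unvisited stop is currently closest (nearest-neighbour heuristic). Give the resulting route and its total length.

Total distance 83 miles via the nearest-neighbour route O → V → N → R → B → O.

O → [V:6 / B:27 / N:29 / R:32] → V (6)
V → [N:32 / B:33 / R:35] → N (32)
N → [R:3 / B:18] → R (3)
R → [B:15] → B (15)
Return B→O: 27.
Total = 6 + 32 + 3 + 15 + 27 = 83.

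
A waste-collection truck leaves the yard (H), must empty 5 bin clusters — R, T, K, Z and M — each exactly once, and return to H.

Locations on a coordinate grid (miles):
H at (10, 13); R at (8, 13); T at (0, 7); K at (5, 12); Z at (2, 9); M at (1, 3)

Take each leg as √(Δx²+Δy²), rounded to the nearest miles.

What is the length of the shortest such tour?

Shortest round trip = 29 miles.

There are 60 distinct closed tours to check (reversals are equivalent).
H-R-T-K-Z-M-H: 2+10+7+4+6+13 = 42
H-R-T-K-M-Z-H: 2+10+7+10+6+9 = 44
H-R-T-Z-K-M-H: 2+10+3+4+10+13 = 42
H-R-T-Z-M-K-H: 2+10+3+6+10+5 = 36
H-R-T-M-K-Z-H: 2+10+4+10+4+9 = 39
H-R-T-M-Z-K-H: 2+10+4+6+4+5 = 31
H-R-K-T-Z-M-H: 2+3+7+3+6+13 = 34
H-R-K-T-M-Z-H: 2+3+7+4+6+9 = 31
H-R-K-Z-T-M-H: 2+3+4+3+4+13 = 29
H-R-K-Z-M-T-H: 2+3+4+6+4+12 = 31
H-R-K-M-T-Z-H: 2+3+10+4+3+9 = 31
H-R-K-M-Z-T-H: 2+3+10+6+3+12 = 36
H-R-Z-T-K-M-H: 2+7+3+7+10+13 = 42
H-R-Z-T-M-K-H: 2+7+3+4+10+5 = 31
… (46 more)
The minimum is 29.
One optimal route: H → R → K → Z → T → M → H (or its reverse).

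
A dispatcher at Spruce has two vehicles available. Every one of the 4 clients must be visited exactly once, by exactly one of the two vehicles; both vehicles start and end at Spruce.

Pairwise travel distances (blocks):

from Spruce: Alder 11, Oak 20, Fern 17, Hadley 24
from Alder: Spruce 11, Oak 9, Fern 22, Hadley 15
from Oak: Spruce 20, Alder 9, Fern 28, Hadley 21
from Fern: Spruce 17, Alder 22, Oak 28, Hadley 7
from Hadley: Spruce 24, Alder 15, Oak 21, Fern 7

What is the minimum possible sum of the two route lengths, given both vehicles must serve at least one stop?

Check every non-empty split of the stops between the two vehicles; for each half take its own optimal tour:
  {Alder} + {Oak, Fern, Hadley}: 22 + 65 = 87
  {Oak} + {Alder, Fern, Hadley}: 40 + 50 = 90
  {Alder, Oak} + {Fern, Hadley}: 40 + 48 = 88
  {Fern} + {Alder, Oak, Hadley}: 34 + 65 = 99
  {Alder, Fern} + {Oak, Hadley}: 50 + 65 = 115
  {Oak, Fern} + {Alder, Hadley}: 65 + 50 = 115
  … (7 splits in total)
Best: vehicle 1 Spruce → Alder → Spruce = 22; vehicle 2 Spruce → Oak → Hadley → Fern → Spruce = 65; combined 87.

87 blocks — the smallest possible combined total.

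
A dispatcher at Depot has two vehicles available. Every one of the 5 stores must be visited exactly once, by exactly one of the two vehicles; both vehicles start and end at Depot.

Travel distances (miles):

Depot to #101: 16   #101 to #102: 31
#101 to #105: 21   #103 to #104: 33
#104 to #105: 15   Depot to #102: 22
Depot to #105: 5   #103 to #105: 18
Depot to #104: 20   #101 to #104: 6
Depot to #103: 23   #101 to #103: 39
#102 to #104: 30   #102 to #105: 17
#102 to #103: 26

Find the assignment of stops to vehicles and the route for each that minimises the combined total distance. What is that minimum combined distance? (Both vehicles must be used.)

111 miles — the smallest possible combined total.

There are 2^4 − 1 = 15 ways to divide the 5 stops into two non-empty groups. For each, the best each vehicle can do is its own shortest tour through its group:
  {#101} + {#102, #103, #104, #105}: 32 + 99 = 131
  {#102} + {#101, #103, #104, #105}: 44 + 78 = 122
  {#101, #102} + {#103, #104, #105}: 69 + 76 = 145
  {#103} + {#101, #102, #104, #105}: 46 + 74 = 120
  {#101, #103} + {#102, #104, #105}: 78 + 72 = 150
  {#102, #103} + {#101, #104, #105}: 71 + 42 = 113
  … (15 splits in total)
  {#101, #102, #103, #104} + {#105}: 101 + 10 = 111  ← best
Best: vehicle 1 Depot → #101 → #104 → #102 → #103 → Depot = 101; vehicle 2 Depot → #105 → Depot = 10; combined 111.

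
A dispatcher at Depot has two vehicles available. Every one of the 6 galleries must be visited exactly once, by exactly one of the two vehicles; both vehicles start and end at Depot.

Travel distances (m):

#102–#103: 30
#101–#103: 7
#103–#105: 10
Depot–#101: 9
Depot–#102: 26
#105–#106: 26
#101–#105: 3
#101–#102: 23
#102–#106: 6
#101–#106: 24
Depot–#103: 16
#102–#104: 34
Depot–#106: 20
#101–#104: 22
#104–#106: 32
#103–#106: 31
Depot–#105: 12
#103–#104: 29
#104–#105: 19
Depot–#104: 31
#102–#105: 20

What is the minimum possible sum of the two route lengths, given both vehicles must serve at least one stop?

Minimum combined distance: 123 m.

There are 2^5 − 1 = 31 ways to divide the 6 stops into two non-empty groups. For each, the best each vehicle can do is its own shortest tour through its group:
  {#101} + {#102, #103, #104, #105, #106}: 18 + 105 = 123
  {#102} + {#101, #103, #104, #105, #106}: 52 + 97 = 149
  {#101, #102} + {#103, #104, #105, #106}: 58 + 97 = 155
  {#103} + {#101, #102, #104, #105, #106}: 32 + 91 = 123
  {#101, #103} + {#102, #104, #105, #106}: 32 + 91 = 123
  {#102, #103} + {#101, #104, #105, #106}: 72 + 83 = 155
  … (31 splits in total)
Best: vehicle 1 Depot → #101 → Depot = 18; vehicle 2 Depot → #103 → #105 → #104 → #102 → #106 → Depot = 105; combined 123.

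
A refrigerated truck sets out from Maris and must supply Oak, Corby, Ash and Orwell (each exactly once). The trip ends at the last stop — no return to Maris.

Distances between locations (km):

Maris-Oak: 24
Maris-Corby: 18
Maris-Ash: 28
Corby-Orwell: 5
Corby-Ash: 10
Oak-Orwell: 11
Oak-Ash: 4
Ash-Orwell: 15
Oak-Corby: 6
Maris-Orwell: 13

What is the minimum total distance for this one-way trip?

Minimum one-way distance = 28 km.

There are 4! = 24 possible orderings.
Maris - Oak - Corby - Ash - Orwell: 24+6+10+15 = 55
Maris - Oak - Corby - Orwell - Ash: 24+6+5+15 = 50
Maris - Oak - Ash - Corby - Orwell: 24+4+10+5 = 43
Maris - Oak - Ash - Orwell - Corby: 24+4+15+5 = 48
Maris - Oak - Orwell - Corby - Ash: 24+11+5+10 = 50
Maris - Oak - Orwell - Ash - Corby: 24+11+15+10 = 60
Maris - Corby - Oak - Ash - Orwell: 18+6+4+15 = 43
Maris - Corby - Oak - Orwell - Ash: 18+6+11+15 = 50
Maris - Corby - Ash - Oak - Orwell: 18+10+4+11 = 43
Maris - Corby - Ash - Orwell - Oak: 18+10+15+11 = 54
Maris - Corby - Orwell - Oak - Ash: 18+5+11+4 = 38
Maris - Corby - Orwell - Ash - Oak: 18+5+15+4 = 42
Maris - Ash - Oak - Corby - Orwell: 28+4+6+5 = 43
Maris - Ash - Oak - Orwell - Corby: 28+4+11+5 = 48
… (10 more)
Maris - Orwell - Corby - Oak - Ash: 13+5+6+4 = 28  ← best
The minimum is 28.
One shortest path: Maris → Orwell → Corby → Oak → Ash.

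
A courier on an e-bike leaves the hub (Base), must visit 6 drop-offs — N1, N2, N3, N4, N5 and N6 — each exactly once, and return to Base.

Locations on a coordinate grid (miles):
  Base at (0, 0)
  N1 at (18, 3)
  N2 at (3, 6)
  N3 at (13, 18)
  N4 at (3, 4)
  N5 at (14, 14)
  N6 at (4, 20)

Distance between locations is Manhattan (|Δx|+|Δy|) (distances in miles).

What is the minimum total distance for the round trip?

There are 360 distinct closed tours to check (reversals are equivalent).
Base → N1 → N2 → N3 → N4 → N5 → N6 → Base: 21+18+22+24+21+16+24 = 146
Base → N1 → N2 → N3 → N4 → N6 → N5 → Base: 21+18+22+24+17+16+28 = 146
Base → N1 → N2 → N3 → N5 → N4 → N6 → Base: 21+18+22+5+21+17+24 = 128
Base → N1 → N2 → N3 → N5 → N6 → N4 → Base: 21+18+22+5+16+17+7 = 106
Base → N1 → N2 → N3 → N6 → N4 → N5 → Base: 21+18+22+11+17+21+28 = 138
Base → N1 → N2 → N3 → N6 → N5 → N4 → Base: 21+18+22+11+16+21+7 = 116
Base → N1 → N2 → N4 → N3 → N5 → N6 → Base: 21+18+2+24+5+16+24 = 110
Base → N1 → N2 → N4 → N3 → N6 → N5 → Base: 21+18+2+24+11+16+28 = 120
… (352 more)
Base → N1 → N5 → N3 → N6 → N2 → N4 → Base: 21+15+5+11+15+2+7 = 76  ← best
The minimum is 76.
One optimal route: Base → N1 → N5 → N3 → N6 → N2 → N4 → Base (or its reverse).

Minimum total distance: 76 miles.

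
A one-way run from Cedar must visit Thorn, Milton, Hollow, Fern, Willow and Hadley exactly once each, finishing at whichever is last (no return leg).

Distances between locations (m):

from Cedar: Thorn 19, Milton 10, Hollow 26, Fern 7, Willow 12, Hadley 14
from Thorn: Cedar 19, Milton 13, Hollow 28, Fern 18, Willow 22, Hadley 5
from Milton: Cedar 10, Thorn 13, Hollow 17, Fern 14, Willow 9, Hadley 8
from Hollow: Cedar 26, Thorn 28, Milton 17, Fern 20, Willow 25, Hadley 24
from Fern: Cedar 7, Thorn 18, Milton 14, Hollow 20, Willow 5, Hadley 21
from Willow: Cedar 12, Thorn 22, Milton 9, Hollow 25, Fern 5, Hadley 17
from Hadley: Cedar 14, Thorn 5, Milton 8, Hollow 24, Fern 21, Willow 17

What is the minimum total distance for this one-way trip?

There are 6! = 720 possible orderings.
Cedar→Thorn→Milton→Hollow→Fern→Willow→Hadley: 19+13+17+20+5+17 = 91
Cedar→Thorn→Milton→Hollow→Fern→Hadley→Willow: 19+13+17+20+21+17 = 107
Cedar→Thorn→Milton→Hollow→Willow→Fern→Hadley: 19+13+17+25+5+21 = 100
Cedar→Thorn→Milton→Hollow→Willow→Hadley→Fern: 19+13+17+25+17+21 = 112
Cedar→Thorn→Milton→Hollow→Hadley→Fern→Willow: 19+13+17+24+21+5 = 99
Cedar→Thorn→Milton→Hollow→Hadley→Willow→Fern: 19+13+17+24+17+5 = 95
Cedar→Thorn→Milton→Fern→Hollow→Willow→Hadley: 19+13+14+20+25+17 = 108
Cedar→Thorn→Milton→Fern→Hollow→Hadley→Willow: 19+13+14+20+24+17 = 107
… (712 more)
Cedar→Fern→Willow→Milton→Hadley→Thorn→Hollow: 7+5+9+8+5+28 = 62  ← best
The minimum is 62.
One shortest path: Cedar → Fern → Willow → Milton → Hadley → Thorn → Hollow.

Shortest open route: 62 m.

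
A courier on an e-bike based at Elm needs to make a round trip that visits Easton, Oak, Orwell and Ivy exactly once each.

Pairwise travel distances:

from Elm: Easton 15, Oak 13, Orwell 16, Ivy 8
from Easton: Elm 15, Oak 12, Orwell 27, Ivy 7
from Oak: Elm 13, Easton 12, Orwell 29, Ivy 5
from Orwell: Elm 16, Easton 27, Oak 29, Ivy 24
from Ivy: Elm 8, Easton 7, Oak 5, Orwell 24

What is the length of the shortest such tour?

Shortest round trip = 68.

With 4 stops there are 4!/2 = 12 distinct round trips (a route and its reverse cost the same).
Elm - Easton - Oak - Orwell - Ivy - Elm: 15+12+29+24+8 = 88
Elm - Easton - Oak - Ivy - Orwell - Elm: 15+12+5+24+16 = 72
Elm - Easton - Orwell - Oak - Ivy - Elm: 15+27+29+5+8 = 84
Elm - Easton - Orwell - Ivy - Oak - Elm: 15+27+24+5+13 = 84
Elm - Easton - Ivy - Oak - Orwell - Elm: 15+7+5+29+16 = 72
Elm - Easton - Ivy - Orwell - Oak - Elm: 15+7+24+29+13 = 88
Elm - Oak - Easton - Orwell - Ivy - Elm: 13+12+27+24+8 = 84
Elm - Oak - Easton - Ivy - Orwell - Elm: 13+12+7+24+16 = 72
Elm - Oak - Orwell - Easton - Ivy - Elm: 13+29+27+7+8 = 84
Elm - Oak - Ivy - Easton - Orwell - Elm: 13+5+7+27+16 = 68
Elm - Orwell - Easton - Oak - Ivy - Elm: 16+27+12+5+8 = 68
Elm - Orwell - Oak - Easton - Ivy - Elm: 16+29+12+7+8 = 72
The minimum is 68.
One optimal route: Elm → Oak → Ivy → Easton → Orwell → Elm (or its reverse).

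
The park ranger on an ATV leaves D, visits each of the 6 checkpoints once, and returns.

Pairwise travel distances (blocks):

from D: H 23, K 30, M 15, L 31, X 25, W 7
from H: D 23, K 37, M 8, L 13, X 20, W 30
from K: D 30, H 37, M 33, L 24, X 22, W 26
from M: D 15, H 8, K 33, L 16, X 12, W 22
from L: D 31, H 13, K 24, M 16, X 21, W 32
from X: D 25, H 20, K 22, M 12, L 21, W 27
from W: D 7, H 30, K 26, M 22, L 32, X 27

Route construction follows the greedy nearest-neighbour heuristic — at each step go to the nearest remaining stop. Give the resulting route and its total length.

123 blocks along D → W → M → H → L → X → K → D.

At D the remaining stops are W 7, M 15, H 23, X 25, K 30, L 31; go to W.
At W the remaining stops are M 22, K 26, X 27, H 30, L 32; go to M.
At M the remaining stops are H 8, X 12, L 16, K 33; go to H.
At H the remaining stops are L 13, X 20, K 37; go to L.
At L the remaining stops are X 21, K 24; go to X.
At X the remaining stops are K 22; go to K.
Return K→D: 30.
Total = 7 + 22 + 8 + 13 + 21 + 22 + 30 = 123.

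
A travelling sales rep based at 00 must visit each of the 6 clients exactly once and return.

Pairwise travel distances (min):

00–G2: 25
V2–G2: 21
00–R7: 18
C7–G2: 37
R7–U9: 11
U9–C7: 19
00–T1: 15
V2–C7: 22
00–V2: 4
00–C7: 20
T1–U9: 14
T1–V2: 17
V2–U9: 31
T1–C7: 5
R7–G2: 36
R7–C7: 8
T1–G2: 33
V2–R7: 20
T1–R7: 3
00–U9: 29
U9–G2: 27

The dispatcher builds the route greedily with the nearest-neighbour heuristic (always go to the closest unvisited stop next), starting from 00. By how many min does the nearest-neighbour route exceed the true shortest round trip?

12 min longer than the optimal tour.

From 00: V2=4, T1=15, R7=18, C7=20, G2=25, U9=29 → choose V2 (4).
From V2: T1=17, R7=20, G2=21, C7=22, U9=31 → choose T1 (17).
From T1: R7=3, C7=5, U9=14, G2=33 → choose R7 (3).
From R7: C7=8, U9=11, G2=36 → choose C7 (8).
From C7: U9=19, G2=37 → choose U9 (19).
From U9: G2=27 → choose G2 (27).
NN route 00 → V2 → T1 → R7 → C7 → U9 → G2 → 00 costs 103.
Optimal: 00 → T1 → C7 → R7 → U9 → G2 → V2 → 00 costs 91 (by enumerating all 360 distinct tours).
Excess = 103 − 91 = 12.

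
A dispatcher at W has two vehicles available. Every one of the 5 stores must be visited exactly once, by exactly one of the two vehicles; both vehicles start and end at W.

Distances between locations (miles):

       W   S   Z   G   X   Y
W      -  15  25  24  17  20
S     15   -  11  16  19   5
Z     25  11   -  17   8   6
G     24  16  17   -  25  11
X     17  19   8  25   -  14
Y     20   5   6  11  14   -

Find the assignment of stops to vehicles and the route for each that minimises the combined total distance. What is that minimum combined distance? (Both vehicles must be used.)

There are 2^4 − 1 = 15 ways to divide the 5 stops into two non-empty groups. For each, the best each vehicle can do is its own shortest tour through its group:
  {S} + {Z, G, X, Y}: 30 + 66 = 96
  {Z} + {S, G, X, Y}: 50 + 73 = 123
  {S, Z} + {G, X, Y}: 51 + 66 = 117
  {G} + {S, Z, X, Y}: 48 + 51 = 99
  {S, G} + {Z, X, Y}: 55 + 51 = 106
  {Z, G} + {S, X, Y}: 66 + 51 = 117
  … (15 splits in total)
Best: vehicle 1 W → S → W = 30; vehicle 2 W → G → Y → Z → X → W = 66; combined 96.

96 miles — the smallest possible combined total.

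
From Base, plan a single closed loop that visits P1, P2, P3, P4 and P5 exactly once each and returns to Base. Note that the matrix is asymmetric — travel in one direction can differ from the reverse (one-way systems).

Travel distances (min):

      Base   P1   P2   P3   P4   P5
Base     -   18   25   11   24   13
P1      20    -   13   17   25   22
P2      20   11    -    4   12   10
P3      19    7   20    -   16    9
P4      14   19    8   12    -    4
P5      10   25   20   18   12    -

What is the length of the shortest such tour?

Base→P1→P2→P3→P4→P5→Base: 18+13+4+16+4+10 = 65
Base→P1→P2→P3→P5→P4→Base: 18+13+4+9+12+14 = 70
Base→P1→P2→P4→P3→P5→Base: 18+13+12+12+9+10 = 74
Base→P1→P2→P4→P5→P3→Base: 18+13+12+4+18+19 = 84
Base→P1→P2→P5→P3→P4→Base: 18+13+10+18+16+14 = 89
Base→P1→P2→P5→P4→P3→Base: 18+13+10+12+12+19 = 84
Base→P1→P3→P2→P4→P5→Base: 18+17+20+12+4+10 = 81
Base→P1→P3→P2→P5→P4→Base: 18+17+20+10+12+14 = 91
Base→P1→P3→P4→P2→P5→Base: 18+17+16+8+10+10 = 79
Base→P1→P3→P4→P5→P2→Base: 18+17+16+4+20+20 = 95
Base→P1→P3→P5→P2→P4→Base: 18+17+9+20+12+14 = 90
Base→P1→P3→P5→P4→P2→Base: 18+17+9+12+8+20 = 84
Base→P1→P4→P2→P3→P5→Base: 18+25+8+4+9+10 = 74
Base→P1→P4→P2→P5→P3→Base: 18+25+8+10+18+19 = 98
… (106 more)
Base→P3→P1→P2→P4→P5→Base: 11+7+13+12+4+10 = 57  ← best
The minimum is 57.
One optimal route: Base → P3 → P1 → P2 → P4 → P5 → Base.

Minimum total distance: 57 min.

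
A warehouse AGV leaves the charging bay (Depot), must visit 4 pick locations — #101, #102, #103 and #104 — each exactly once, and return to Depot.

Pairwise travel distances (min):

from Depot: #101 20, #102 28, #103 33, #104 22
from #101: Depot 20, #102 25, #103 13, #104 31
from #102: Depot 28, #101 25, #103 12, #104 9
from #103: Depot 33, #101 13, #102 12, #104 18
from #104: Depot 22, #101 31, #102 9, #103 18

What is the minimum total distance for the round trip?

Minimum total distance: 76 min.

Depot-#101-#102-#103-#104-Depot: 20+25+12+18+22 = 97
Depot-#101-#102-#104-#103-Depot: 20+25+9+18+33 = 105
Depot-#101-#103-#102-#104-Depot: 20+13+12+9+22 = 76
Depot-#101-#103-#104-#102-Depot: 20+13+18+9+28 = 88
Depot-#101-#104-#102-#103-Depot: 20+31+9+12+33 = 105
Depot-#101-#104-#103-#102-Depot: 20+31+18+12+28 = 109
Depot-#102-#101-#103-#104-Depot: 28+25+13+18+22 = 106
Depot-#102-#101-#104-#103-Depot: 28+25+31+18+33 = 135
Depot-#102-#103-#101-#104-Depot: 28+12+13+31+22 = 106
Depot-#102-#104-#101-#103-Depot: 28+9+31+13+33 = 114
Depot-#103-#101-#102-#104-Depot: 33+13+25+9+22 = 102
Depot-#103-#102-#101-#104-Depot: 33+12+25+31+22 = 123
The minimum is 76.
One optimal route: Depot → #101 → #103 → #102 → #104 → Depot (or its reverse).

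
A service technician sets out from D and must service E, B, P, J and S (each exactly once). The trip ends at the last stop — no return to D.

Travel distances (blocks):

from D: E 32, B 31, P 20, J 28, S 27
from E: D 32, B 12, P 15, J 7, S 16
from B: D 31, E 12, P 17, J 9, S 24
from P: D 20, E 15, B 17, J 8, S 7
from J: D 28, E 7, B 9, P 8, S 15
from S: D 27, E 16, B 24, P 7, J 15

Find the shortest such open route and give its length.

Minimum one-way distance = 59 blocks.

There are 5! = 120 possible orderings.
D → E → B → P → J → S: 32+12+17+8+15 = 84
D → E → B → P → S → J: 32+12+17+7+15 = 83
D → E → B → J → P → S: 32+12+9+8+7 = 68
D → E → B → J → S → P: 32+12+9+15+7 = 75
D → E → B → S → P → J: 32+12+24+7+8 = 83
D → E → B → S → J → P: 32+12+24+15+8 = 91
D → E → P → B → J → S: 32+15+17+9+15 = 88
D → E → P → B → S → J: 32+15+17+24+15 = 103
D → E → P → J → B → S: 32+15+8+9+24 = 88
D → E → P → J → S → B: 32+15+8+15+24 = 94
D → E → P → S → B → J: 32+15+7+24+9 = 87
D → E → P → S → J → B: 32+15+7+15+9 = 78
D → E → J → B → P → S: 32+7+9+17+7 = 72
D → E → J → B → S → P: 32+7+9+24+7 = 79
… (106 more)
D → P → S → E → J → B: 20+7+16+7+9 = 59  ← best
The minimum is 59.
One shortest path: D → P → S → E → J → B.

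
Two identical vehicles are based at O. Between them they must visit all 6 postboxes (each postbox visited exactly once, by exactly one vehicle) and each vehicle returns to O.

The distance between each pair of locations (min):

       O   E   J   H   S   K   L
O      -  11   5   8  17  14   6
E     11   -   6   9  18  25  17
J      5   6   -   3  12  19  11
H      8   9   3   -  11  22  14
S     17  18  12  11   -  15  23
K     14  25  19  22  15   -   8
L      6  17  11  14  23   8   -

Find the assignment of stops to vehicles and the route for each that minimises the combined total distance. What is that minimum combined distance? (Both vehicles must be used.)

There are 2^5 − 1 = 31 ways to divide the 6 stops into two non-empty groups. For each, the best each vehicle can do is its own shortest tour through its group:
  {E} + {J, H, S, K, L}: 22 + 48 = 70
  {J} + {E, H, S, K, L}: 10 + 60 = 70
  {E, J} + {H, S, K, L}: 22 + 48 = 70
  {H} + {E, J, S, K, L}: 16 + 58 = 74
  {E, H} + {J, S, K, L}: 28 + 46 = 74
  {J, H} + {E, S, K, L}: 16 + 58 = 74
  … (31 splits in total)
Best: vehicle 1 O → E → O = 22; vehicle 2 O → J → H → S → K → L → O = 48; combined 70.

70 min — the smallest possible combined total.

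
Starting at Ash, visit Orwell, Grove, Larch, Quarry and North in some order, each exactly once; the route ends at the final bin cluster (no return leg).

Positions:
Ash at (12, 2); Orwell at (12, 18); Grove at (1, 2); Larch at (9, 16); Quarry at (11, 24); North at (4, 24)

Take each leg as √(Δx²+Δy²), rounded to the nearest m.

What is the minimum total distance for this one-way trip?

44 m — the minimum one-way total.

There are 5! = 120 possible orderings.
Ash - Orwell - Grove - Larch - Quarry - North: 16+19+16+8+7 = 66
Ash - Orwell - Grove - Larch - North - Quarry: 16+19+16+9+7 = 67
Ash - Orwell - Grove - Quarry - Larch - North: 16+19+24+8+9 = 76
Ash - Orwell - Grove - Quarry - North - Larch: 16+19+24+7+9 = 75
Ash - Orwell - Grove - North - Larch - Quarry: 16+19+22+9+8 = 74
Ash - Orwell - Grove - North - Quarry - Larch: 16+19+22+7+8 = 72
Ash - Orwell - Larch - Grove - Quarry - North: 16+4+16+24+7 = 67
Ash - Orwell - Larch - Grove - North - Quarry: 16+4+16+22+7 = 65
Ash - Orwell - Larch - Quarry - Grove - North: 16+4+8+24+22 = 74
Ash - Orwell - Larch - Quarry - North - Grove: 16+4+8+7+22 = 57
Ash - Orwell - Larch - North - Grove - Quarry: 16+4+9+22+24 = 75
Ash - Orwell - Larch - North - Quarry - Grove: 16+4+9+7+24 = 60
Ash - Orwell - Quarry - Grove - Larch - North: 16+6+24+16+9 = 71
Ash - Orwell - Quarry - Grove - North - Larch: 16+6+24+22+9 = 77
… (106 more)
Ash - Grove - Larch - Orwell - Quarry - North: 11+16+4+6+7 = 44  ← best
The minimum is 44.
One shortest path: Ash → Grove → Larch → Orwell → Quarry → North.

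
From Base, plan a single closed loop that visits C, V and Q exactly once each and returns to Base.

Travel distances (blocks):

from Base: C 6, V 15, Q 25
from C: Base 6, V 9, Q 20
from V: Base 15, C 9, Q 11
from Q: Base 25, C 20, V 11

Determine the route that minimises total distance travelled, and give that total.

With 3 stops there are 3!/2 = 3 distinct round trips (a route and its reverse cost the same).
Base-C-V-Q-Base: 6+9+11+25 = 51
Base-C-Q-V-Base: 6+20+11+15 = 52
Base-V-C-Q-Base: 15+9+20+25 = 69
The minimum is 51.
One optimal route: Base → C → V → Q → Base (or its reverse).

Shortest round trip = 51 blocks.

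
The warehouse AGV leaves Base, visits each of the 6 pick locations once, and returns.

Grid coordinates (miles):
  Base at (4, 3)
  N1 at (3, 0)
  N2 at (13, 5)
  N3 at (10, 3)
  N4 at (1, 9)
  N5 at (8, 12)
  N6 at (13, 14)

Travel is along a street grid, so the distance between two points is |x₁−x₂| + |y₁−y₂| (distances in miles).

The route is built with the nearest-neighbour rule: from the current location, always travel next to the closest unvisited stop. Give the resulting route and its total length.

Total distance 54 miles via the nearest-neighbour route Base → N1 → N3 → N2 → N6 → N5 → N4 → Base.

At Base the remaining stops are N1 4, N3 6, N4 9, N2 11, N5 13, N6 20; go to N1.
At N1 the remaining stops are N3 10, N4 11, N2 15, N5 17, N6 24; go to N3.
At N3 the remaining stops are N2 5, N5 11, N6 14, N4 15; go to N2.
At N2 the remaining stops are N6 9, N5 12, N4 16; go to N6.
At N6 the remaining stops are N5 7, N4 17; go to N5.
At N5 the remaining stops are N4 10; go to N4.
Return N4→Base: 9.
Total = 4 + 10 + 5 + 9 + 7 + 10 + 9 = 54.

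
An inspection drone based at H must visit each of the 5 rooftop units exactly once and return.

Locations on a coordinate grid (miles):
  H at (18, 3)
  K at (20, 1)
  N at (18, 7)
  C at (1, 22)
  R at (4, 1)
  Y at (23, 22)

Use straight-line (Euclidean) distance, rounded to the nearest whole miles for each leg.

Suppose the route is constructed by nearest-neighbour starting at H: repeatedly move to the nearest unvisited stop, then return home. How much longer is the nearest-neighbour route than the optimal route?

5 miles longer than the optimal tour.

H: K=3, N=4, R=14, Y=20, C=25 ⇒ K
K: N=6, R=16, Y=21, C=28 ⇒ N
N: R=15, Y=16, C=23 ⇒ R
R: C=21, Y=28 ⇒ C
C: Y=22 ⇒ Y
NN route H → K → N → R → C → Y → H costs 87.
Optimal: H → K → N → Y → C → R → H costs 82 (by enumerating all 60 distinct tours).
Excess = 87 − 82 = 5.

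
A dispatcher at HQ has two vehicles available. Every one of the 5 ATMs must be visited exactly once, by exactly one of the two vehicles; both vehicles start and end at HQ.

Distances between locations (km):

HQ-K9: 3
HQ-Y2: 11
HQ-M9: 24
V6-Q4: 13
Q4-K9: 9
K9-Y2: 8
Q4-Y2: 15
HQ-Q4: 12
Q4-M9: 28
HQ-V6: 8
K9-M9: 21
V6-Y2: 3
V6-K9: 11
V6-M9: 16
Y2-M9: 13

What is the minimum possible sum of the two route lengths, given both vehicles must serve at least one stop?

70 km — the smallest possible combined total.

Try each way of splitting the stops between the two vehicles (each non-empty) and, for each split, find the best tour for each vehicle:
  {V6} + {Q4, K9, Y2, M9}: 16 + 64 = 80
  {Q4} + {V6, K9, Y2, M9}: 24 + 48 = 72
  {V6, Q4} + {K9, Y2, M9}: 33 + 48 = 81
  {K9} + {V6, Q4, Y2, M9}: 6 + 64 = 70
  {V6, K9} + {Q4, Y2, M9}: 22 + 64 = 86
  {Q4, K9} + {V6, Y2, M9}: 24 + 48 = 72
  … (15 splits in total)
Best: vehicle 1 HQ → K9 → HQ = 6; vehicle 2 HQ → V6 → Y2 → M9 → Q4 → HQ = 64; combined 70.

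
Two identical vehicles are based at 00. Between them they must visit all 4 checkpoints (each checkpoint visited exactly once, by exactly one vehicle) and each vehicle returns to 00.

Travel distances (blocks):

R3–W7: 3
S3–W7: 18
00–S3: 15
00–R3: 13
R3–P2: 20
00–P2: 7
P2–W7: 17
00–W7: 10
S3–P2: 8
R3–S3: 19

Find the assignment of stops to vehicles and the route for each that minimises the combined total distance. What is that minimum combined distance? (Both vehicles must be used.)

56 blocks — the smallest possible combined total.

Try each way of splitting the stops between the two vehicles (each non-empty) and, for each split, find the best tour for each vehicle:
  {R3} + {S3, P2, W7}: 26 + 43 = 69
  {S3} + {R3, P2, W7}: 30 + 40 = 70
  {R3, S3} + {P2, W7}: 47 + 34 = 81
  {P2} + {R3, S3, W7}: 14 + 47 = 61
  {R3, P2} + {S3, W7}: 40 + 43 = 83
  {S3, P2} + {R3, W7}: 30 + 26 = 56
  … (7 splits in total)
Best: vehicle 1 00 → S3 → P2 → 00 = 30; vehicle 2 00 → R3 → W7 → 00 = 26; combined 56.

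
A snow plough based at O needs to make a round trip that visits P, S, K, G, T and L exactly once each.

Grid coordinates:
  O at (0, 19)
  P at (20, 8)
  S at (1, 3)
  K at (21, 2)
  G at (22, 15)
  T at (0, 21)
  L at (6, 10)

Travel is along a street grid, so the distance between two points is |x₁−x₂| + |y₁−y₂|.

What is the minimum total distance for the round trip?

There are 360 distinct closed tours to check (reversals are equivalent).
O→P→S→K→G→T→L→O: 31+24+21+14+28+17+15 = 150
O→P→S→K→G→L→T→O: 31+24+21+14+21+17+2 = 130
O→P→S→K→T→G→L→O: 31+24+21+40+28+21+15 = 180
O→P→S→K→T→L→G→O: 31+24+21+40+17+21+26 = 180
O→P→S→K→L→G→T→O: 31+24+21+23+21+28+2 = 150
O→P→S→K→L→T→G→O: 31+24+21+23+17+28+26 = 170
O→P→S→G→K→T→L→O: 31+24+33+14+40+17+15 = 174
O→P→S→G→K→L→T→O: 31+24+33+14+23+17+2 = 144
… (352 more)
O→S→K→P→G→L→T→O: 17+21+7+9+21+17+2 = 94  ← best
The minimum is 94.
One optimal route: O → S → K → P → G → L → T → O (or its reverse).

Minimum total distance: 94.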